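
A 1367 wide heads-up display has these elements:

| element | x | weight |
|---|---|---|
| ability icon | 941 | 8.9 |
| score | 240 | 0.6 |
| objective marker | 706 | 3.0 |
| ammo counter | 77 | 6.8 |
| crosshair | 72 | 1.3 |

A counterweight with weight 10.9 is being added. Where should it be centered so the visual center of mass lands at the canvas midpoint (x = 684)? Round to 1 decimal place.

x ≈ 944.2

New total weight: (8.9 + 0.6 + 3.0 + 6.8 + 1.3) + 10.9 = 31.5.
x: target moment 31.5×684 = 21546.0; current 8.9·941 + 0.6·240 + 3.0·706 + 6.8·77 + 1.3·72 = 11254.1; the counterweight supplies 10291.9, so x = 10291.9/10.9 ≈ 944.21.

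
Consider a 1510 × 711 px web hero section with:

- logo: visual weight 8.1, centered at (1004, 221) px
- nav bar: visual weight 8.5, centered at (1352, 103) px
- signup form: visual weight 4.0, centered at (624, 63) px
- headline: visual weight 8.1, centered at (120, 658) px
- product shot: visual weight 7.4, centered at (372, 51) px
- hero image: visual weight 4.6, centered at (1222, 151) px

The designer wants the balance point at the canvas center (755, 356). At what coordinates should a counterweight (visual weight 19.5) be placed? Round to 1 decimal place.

(717.2, 621.1)

After adding the counterweight, total weight = 8.1 + 8.5 + 4.0 + 8.1 + 7.4 + 4.6 + 19.5 = 60.2.
Along x: (31466.4 + 19.5·x) / 60.2 = 755 (existing moment 8.1·1004 + 8.5·1352 + 4.0·624 + 8.1·120 + 7.4·372 + 4.6·1222 = 31466.4) ⇒ x = (45451.0 − 31466.4) / 19.5 ≈ 717.16.
Along y: (9319.4 + 19.5·y) / 60.2 = 356 (existing moment 8.1·221 + 8.5·103 + 4.0·63 + 8.1·658 + 7.4·51 + 4.6·151 = 9319.4) ⇒ y = (21431.2 − 9319.4) / 19.5 ≈ 621.12.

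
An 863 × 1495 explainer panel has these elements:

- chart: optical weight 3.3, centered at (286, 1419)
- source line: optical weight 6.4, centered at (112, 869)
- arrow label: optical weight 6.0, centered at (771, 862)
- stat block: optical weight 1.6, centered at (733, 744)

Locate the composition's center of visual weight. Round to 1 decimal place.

(431.2, 959.9)

Total weight = 3.3 + 6.4 + 6.0 + 1.6 = 17.3.
x-moment: 3.3·286 + 6.4·112 + 6.0·771 + 1.6·733 = 7459.4; centroid 7459.4/17.3 ≈ 431.18.
y-moment: 3.3·1419 + 6.4·869 + 6.0·862 + 1.6·744 = 16606.7; centroid 16606.7/17.3 ≈ 959.92.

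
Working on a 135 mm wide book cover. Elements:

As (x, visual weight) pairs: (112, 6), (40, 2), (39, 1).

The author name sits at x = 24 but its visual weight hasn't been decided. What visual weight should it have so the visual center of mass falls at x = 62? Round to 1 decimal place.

w ≈ 6.1

Existing Σw = 9 (6 + 2 + 1); existing moment 6·112 + 2·40 + 1·39 = 791.
For the centroid to hit 62: (791 + w·24) / (9 + w) = 62.
Solving: w = (62·9 − 791) / (24 − 62) = -233 / -38 ≈ 6.13.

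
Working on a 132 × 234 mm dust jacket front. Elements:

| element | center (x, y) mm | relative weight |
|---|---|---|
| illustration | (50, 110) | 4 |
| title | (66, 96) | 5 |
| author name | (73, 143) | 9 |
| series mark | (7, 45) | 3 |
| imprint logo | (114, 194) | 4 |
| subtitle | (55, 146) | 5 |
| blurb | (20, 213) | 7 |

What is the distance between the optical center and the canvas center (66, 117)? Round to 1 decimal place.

≈ 29.0 mm

Total weight = 4 + 5 + 9 + 3 + 4 + 5 + 7 = 37.
Σw·x = 2079; x̄ = 2079/37 ≈ 56.19.
y: moment 5339 / weight 37 ≈ 144.30
From (66, 117): dx = -9.81, dy = 27.30, so the distance is √(dx²+dy²) ≈ 29.01.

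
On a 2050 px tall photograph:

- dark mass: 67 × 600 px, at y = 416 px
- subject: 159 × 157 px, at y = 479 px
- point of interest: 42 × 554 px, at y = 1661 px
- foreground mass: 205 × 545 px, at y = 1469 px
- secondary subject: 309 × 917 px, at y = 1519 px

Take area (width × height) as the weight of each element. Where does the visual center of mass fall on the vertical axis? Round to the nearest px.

y ≈ 1369

Areas → weights: dark mass 67·600 = 40200, subject 159·157 = 24963, point of interest 42·554 = 23268, foreground mass 205·545 = 111725, secondary subject 309·917 = 283353; Σw = 483509.
Σw·y = 40200·416 + 24963·479 + 23268·1661 + 111725·1469 + 283353·1519 = 661865857, so ȳ = 661865857/483509 ≈ 1368.88.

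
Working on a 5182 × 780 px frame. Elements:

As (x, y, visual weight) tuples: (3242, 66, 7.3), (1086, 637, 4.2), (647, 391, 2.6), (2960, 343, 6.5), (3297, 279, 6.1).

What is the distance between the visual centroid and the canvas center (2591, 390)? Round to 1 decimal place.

≈ 86.5 px

Weights sum to 7.3 + 4.2 + 2.6 + 6.5 + 6.1 = 26.7.
x: (7.3·3242 + 4.2·1086 + 2.6·647 + 6.5·2960 + 6.1·3297) / 26.7 = 69261.7 / 26.7 ≈ 2594.07
y: (7.3·66 + 4.2·637 + 2.6·391 + 6.5·343 + 6.1·279) / 26.7 = 8105.2 / 26.7 ≈ 303.57
From (2591, 390): dx = 3.07, dy = -86.43, so the distance is √(dx²+dy²) ≈ 86.49.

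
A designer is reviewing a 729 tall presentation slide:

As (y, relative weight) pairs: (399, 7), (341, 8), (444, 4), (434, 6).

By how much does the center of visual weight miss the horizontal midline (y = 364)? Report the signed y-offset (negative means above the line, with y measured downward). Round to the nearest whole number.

≈ 32

Weights sum to 7 + 8 + 4 + 6 = 25.
Σw·y = 7·399 + 8·341 + 4·444 + 6·434 = 9901, so ȳ = 9901/25 ≈ 396.04.
Difference: 396.04 − 364 ≈ 32.04.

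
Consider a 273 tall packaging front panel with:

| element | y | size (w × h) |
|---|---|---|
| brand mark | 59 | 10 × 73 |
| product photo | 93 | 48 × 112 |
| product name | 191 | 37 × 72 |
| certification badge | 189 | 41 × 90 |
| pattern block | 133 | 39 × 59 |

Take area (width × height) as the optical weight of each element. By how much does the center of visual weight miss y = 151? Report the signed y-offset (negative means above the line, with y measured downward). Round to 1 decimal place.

Areas: brand mark 10·73 = 730, product photo 48·112 = 5376, product name 37·72 = 2664, certification badge 41·90 = 3690, pattern block 39·59 = 2301. Total weight = 14761.
Σw·y = 730·59 + 5376·93 + 2664·191 + 3690·189 + 2301·133 = 2055305, so ȳ = 2055305/14761 ≈ 139.24.
Offset from y = 151: 139.24 − 151 ≈ -11.76.

≈ -11.8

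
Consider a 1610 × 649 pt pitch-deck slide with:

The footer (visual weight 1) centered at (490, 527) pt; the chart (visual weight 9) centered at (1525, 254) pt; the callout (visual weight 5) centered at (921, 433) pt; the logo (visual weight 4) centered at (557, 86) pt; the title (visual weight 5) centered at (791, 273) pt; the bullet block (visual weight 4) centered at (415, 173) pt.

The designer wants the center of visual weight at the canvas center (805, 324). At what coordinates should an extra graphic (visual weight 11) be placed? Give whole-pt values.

With the extra graphic, Σw becomes 1 + 9 + 5 + 4 + 5 + 4 + 11 = 39.
x: target moment 39×805 = 31395; current 1·490 + 9·1525 + 5·921 + 4·557 + 5·791 + 4·415 = 26663; the extra graphic supplies 4732, so x = 4732/11 ≈ 430.18.
y: target moment 39×324 = 12636; current 1·527 + 9·254 + 5·433 + 4·86 + 5·273 + 4·173 = 7379; the extra graphic supplies 5257, so y = 5257/11 ≈ 477.91.

(430, 478)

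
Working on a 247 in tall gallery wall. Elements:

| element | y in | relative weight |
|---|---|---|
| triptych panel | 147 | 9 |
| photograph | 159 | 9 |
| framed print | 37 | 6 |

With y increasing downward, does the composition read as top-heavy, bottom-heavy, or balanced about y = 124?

balanced

Total weight = 9 + 9 + 6 = 24.
y: (9·147 + 9·159 + 6·37) / 24 = 2976 / 24 ≈ 124.00
The centroid 124.00 matches the midline at 124, so the layout is balanced.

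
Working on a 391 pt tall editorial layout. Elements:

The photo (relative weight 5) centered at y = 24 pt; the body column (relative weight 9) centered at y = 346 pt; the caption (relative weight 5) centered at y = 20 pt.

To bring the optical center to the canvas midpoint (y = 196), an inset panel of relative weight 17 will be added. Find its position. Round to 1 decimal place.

With the inset panel, Σw becomes 5 + 9 + 5 + 17 = 36.
y: target moment 36×196 = 7056; current 5·24 + 9·346 + 5·20 = 3334; the inset panel supplies 3722, so y = 3722/17 ≈ 218.94.

y ≈ 218.9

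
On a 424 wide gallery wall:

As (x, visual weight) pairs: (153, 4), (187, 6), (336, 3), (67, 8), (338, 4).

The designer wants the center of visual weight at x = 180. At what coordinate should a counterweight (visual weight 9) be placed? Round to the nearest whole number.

x ≈ 166

After adding the counterweight, total weight = 4 + 6 + 3 + 8 + 4 + 9 = 34.
x: need Σw·x = 34·180 = 6120. Existing = 4·153 + 6·187 + 3·336 + 8·67 + 4·338 = 4630. Remainder 1490 / 9 ≈ 165.56.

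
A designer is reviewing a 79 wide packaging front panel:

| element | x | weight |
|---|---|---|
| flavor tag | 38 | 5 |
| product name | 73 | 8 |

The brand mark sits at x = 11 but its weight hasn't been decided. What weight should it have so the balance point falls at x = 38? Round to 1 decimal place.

Existing Σw = 13 (5 + 8); existing moment 5·38 + 8·73 = 774.
Set Σw·x/Σw = 38: (774 + 11w) = 38·(13 + w).
So w = (38·13 − 774)/(11 − 38) = -280/-27 ≈ 10.37.

w ≈ 10.4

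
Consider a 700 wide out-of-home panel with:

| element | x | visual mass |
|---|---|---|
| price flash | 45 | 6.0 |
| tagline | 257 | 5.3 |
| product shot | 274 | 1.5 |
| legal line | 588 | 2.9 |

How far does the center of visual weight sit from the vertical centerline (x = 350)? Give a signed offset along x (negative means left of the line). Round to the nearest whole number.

Weights sum to 6.0 + 5.3 + 1.5 + 2.9 = 15.7.
x: (6.0·45 + 5.3·257 + 1.5·274 + 2.9·588) / 15.7 = 3748.3 / 15.7 ≈ 238.75
Difference: 238.75 − 350 ≈ -111.25.

≈ -111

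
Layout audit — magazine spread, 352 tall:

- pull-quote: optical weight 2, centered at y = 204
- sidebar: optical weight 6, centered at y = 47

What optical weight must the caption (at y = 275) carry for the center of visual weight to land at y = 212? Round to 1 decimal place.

Fixed elements: Σw = 2 + 6 = 8, Σw·y = 2·204 + 6·47 = 690.
For the centroid to hit 212: (690 + w·275) / (8 + w) = 212.
So w = (212·8 − 690)/(275 − 212) = 1006/63 ≈ 15.97.

w ≈ 16.0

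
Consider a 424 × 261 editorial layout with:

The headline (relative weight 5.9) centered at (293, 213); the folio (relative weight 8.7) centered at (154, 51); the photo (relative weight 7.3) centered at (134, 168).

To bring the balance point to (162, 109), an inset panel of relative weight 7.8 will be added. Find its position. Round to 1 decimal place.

After adding the inset panel, total weight = 5.9 + 8.7 + 7.3 + 7.8 = 29.7.
x: target moment 29.7×162 = 4811.4; current 5.9·293 + 8.7·154 + 7.3·134 = 4046.7; the inset panel supplies 764.7, so x = 764.7/7.8 ≈ 98.04.
y: target moment 29.7×109 = 3237.3; current 5.9·213 + 8.7·51 + 7.3·168 = 2926.8; the inset panel supplies 310.5, so y = 310.5/7.8 ≈ 39.81.

(98.0, 39.8)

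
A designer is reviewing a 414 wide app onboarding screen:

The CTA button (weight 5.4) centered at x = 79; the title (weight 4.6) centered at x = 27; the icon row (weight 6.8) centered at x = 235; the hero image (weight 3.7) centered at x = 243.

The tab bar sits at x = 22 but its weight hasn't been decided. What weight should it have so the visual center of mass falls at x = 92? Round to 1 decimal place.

w ≈ 16.6

Known weights sum to 5.4 + 4.6 + 6.8 + 3.7 = 20.5; their moment is 5.4·79 + 4.6·27 + 6.8·235 + 3.7·243 = 3047.9.
Balance at x = 92 requires (3047.9 + w·22) / (20.5 + w) = 92.
Rearranging, w·(22 − 92) = 92·20.5 − 3047.9 = -1161.9, so w ≈ -1161.9/-70 = 16.60.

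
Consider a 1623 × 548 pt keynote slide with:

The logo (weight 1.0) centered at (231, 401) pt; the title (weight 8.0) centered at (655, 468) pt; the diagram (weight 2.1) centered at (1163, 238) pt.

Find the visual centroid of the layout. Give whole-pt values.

(713, 418)

Σw = 1.0 + 8.0 + 2.1 = 11.1.
x-moment: 1.0·231 + 8.0·655 + 2.1·1163 = 7913.3; centroid 7913.3/11.1 ≈ 712.91.
y-moment: 1.0·401 + 8.0·468 + 2.1·238 = 4644.8; centroid 4644.8/11.1 ≈ 418.45.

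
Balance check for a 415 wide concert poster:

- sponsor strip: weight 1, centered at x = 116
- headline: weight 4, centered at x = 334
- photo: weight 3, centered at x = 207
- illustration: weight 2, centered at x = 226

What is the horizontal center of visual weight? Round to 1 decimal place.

x ≈ 252.5

Σw = 1 + 4 + 3 + 2 = 10.
x-moment: 1·116 + 4·334 + 3·207 + 2·226 = 2525; centroid 2525/10 ≈ 252.50.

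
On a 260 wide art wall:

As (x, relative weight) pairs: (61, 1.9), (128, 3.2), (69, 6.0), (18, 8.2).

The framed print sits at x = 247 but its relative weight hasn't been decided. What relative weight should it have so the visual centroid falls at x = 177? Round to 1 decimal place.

Known weights sum to 1.9 + 3.2 + 6.0 + 8.2 = 19.3; their moment is 1.9·61 + 3.2·128 + 6.0·69 + 8.2·18 = 1087.1.
Balance at x = 177 requires (1087.1 + w·247) / (19.3 + w) = 177.
Rearranging, w·(247 − 177) = 177·19.3 − 1087.1 = 2329.0, so w ≈ 2329.0/70 = 33.27.

w ≈ 33.3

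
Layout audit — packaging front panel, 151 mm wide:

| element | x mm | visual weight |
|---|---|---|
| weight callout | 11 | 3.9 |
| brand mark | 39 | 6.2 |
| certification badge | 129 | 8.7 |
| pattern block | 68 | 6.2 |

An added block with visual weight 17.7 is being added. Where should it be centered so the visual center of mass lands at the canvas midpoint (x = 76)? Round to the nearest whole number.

After adding the added block, total weight = 3.9 + 6.2 + 8.7 + 6.2 + 17.7 = 42.7.
x: need Σw·x = 42.7·76 = 3245.2. Existing = 3.9·11 + 6.2·39 + 8.7·129 + 6.2·68 = 1828.6. Remainder 1416.6 / 17.7 ≈ 80.03.

x ≈ 80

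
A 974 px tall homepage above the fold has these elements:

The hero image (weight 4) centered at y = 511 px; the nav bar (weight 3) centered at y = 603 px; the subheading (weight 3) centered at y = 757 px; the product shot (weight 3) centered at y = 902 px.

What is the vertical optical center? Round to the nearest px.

y ≈ 679

Σw = 4 + 3 + 3 + 3 = 13.
Σw·y = 4·511 + 3·603 + 3·757 + 3·902 = 8830, so ȳ = 8830/13 ≈ 679.23.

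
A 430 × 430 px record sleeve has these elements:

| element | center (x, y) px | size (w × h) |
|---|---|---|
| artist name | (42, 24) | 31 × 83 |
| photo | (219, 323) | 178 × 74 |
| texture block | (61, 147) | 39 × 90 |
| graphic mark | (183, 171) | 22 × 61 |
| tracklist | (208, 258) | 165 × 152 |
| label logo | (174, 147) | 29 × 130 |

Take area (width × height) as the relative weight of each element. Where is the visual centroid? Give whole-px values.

Areas: artist name 31·83 = 2573, photo 178·74 = 13172, texture block 39·90 = 3510, graphic mark 22·61 = 1342, tracklist 165·152 = 25080, label logo 29·130 = 3770. Total weight = 49447.
x-moment: 2573·42 + 13172·219 + 3510·61 + 1342·183 + 25080·208 + 3770·174 = 9325050; centroid 9325050/49447 ≈ 188.59.
y-moment: 2573·24 + 13172·323 + 3510·147 + 1342·171 + 25080·258 + 3770·147 = 12086590; centroid 12086590/49447 ≈ 244.44.

(189, 244)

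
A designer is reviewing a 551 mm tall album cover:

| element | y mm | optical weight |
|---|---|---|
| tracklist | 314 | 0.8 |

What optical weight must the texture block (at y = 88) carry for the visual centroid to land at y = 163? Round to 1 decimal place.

w ≈ 1.6

Known: weight 0.8 with moment 0.8·314 = 251.2.
For the centroid to hit 163: (251.2 + w·88) / (0.8 + w) = 163.
So w = (163·0.8 − 251.2)/(88 − 163) = -120.8/-75 ≈ 1.61.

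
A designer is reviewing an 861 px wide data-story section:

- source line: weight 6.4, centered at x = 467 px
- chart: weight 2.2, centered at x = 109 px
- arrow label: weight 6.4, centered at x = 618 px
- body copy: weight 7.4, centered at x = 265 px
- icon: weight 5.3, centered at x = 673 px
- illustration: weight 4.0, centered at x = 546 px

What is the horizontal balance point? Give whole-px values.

Weights sum to 6.4 + 2.2 + 6.4 + 7.4 + 5.3 + 4.0 = 31.7.
Σw·x = 14895.7; x̄ = 14895.7/31.7 ≈ 469.90.

x ≈ 470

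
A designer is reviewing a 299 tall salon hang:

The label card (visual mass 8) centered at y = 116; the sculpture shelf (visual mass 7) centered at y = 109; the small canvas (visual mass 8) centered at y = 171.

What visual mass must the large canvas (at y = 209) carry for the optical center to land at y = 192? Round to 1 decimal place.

Fixed elements: Σw = 8 + 7 + 8 = 23, Σw·y = 8·116 + 7·109 + 8·171 = 3059.
Set Σw·y/Σw = 192: (3059 + 209w) = 192·(23 + w).
So w = (192·23 − 3059)/(209 − 192) = 1357/17 ≈ 79.82.

w ≈ 79.8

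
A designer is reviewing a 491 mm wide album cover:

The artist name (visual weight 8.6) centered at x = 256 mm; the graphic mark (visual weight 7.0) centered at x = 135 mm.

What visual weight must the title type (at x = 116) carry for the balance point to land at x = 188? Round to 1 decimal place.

Fixed elements: Σw = 8.6 + 7.0 = 15.6, Σw·x = 8.6·256 + 7.0·135 = 3146.6.
Set Σw·x/Σw = 188: (3146.6 + 116w) = 188·(15.6 + w).
So w = (188·15.6 − 3146.6)/(116 − 188) = -213.8/-72 ≈ 2.97.

w ≈ 3.0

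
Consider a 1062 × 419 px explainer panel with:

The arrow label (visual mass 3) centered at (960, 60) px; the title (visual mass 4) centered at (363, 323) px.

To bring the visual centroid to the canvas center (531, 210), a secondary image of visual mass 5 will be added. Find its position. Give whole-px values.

(408, 210)

With the secondary image, Σw becomes 3 + 4 + 5 = 12.
Along x: (4332 + 5·x) / 12 = 531 (existing moment 3·960 + 4·363 = 4332) ⇒ x = (6372 − 4332) / 5 ≈ 408.00.
Along y: (1472 + 5·y) / 12 = 210 (existing moment 3·60 + 4·323 = 1472) ⇒ y = (2520 − 1472) / 5 ≈ 209.60.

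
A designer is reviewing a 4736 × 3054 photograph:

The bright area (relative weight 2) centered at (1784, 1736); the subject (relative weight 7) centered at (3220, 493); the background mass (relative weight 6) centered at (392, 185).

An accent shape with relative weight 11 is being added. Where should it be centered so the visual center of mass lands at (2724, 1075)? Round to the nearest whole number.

(3851, 1811)

After adding the accent shape, total weight = 2 + 7 + 6 + 11 = 26.
x: need Σw·x = 26·2724 = 70824. Existing = 2·1784 + 7·3220 + 6·392 = 28460. Remainder 42364 / 11 ≈ 3851.27.
y: need Σw·y = 26·1075 = 27950. Existing = 2·1736 + 7·493 + 6·185 = 8033. Remainder 19917 / 11 ≈ 1810.64.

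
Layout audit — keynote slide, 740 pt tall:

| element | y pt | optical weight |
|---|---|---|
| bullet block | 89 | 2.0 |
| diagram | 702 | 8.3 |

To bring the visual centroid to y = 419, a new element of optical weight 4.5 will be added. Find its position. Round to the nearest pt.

y ≈ 44

After adding the new element, total weight = 2.0 + 8.3 + 4.5 = 14.8.
y: target moment 14.8×419 = 6201.2; current 2.0·89 + 8.3·702 = 6004.6; the new element supplies 196.6, so y = 196.6/4.5 ≈ 43.69.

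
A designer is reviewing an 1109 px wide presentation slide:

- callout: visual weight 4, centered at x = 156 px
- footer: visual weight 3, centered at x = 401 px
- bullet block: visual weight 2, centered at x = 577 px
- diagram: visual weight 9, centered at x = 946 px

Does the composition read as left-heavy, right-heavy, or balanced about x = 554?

right-heavy

Weights sum to 4 + 3 + 2 + 9 = 18.
x-moment: 4·156 + 3·401 + 2·577 + 9·946 = 11495; centroid 11495/18 ≈ 638.61.
638.6 vs midline 554 → right-heavy.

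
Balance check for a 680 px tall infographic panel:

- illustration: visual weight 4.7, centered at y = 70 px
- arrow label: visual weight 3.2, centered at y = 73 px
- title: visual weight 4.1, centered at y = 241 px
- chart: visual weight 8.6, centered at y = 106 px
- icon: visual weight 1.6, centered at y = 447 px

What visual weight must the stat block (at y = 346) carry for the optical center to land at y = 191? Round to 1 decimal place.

w ≈ 6.9

Fixed elements: Σw = 4.7 + 3.2 + 4.1 + 8.6 + 1.6 = 22.2, Σw·y = 4.7·70 + 3.2·73 + 4.1·241 + 8.6·106 + 1.6·447 = 3177.5.
Set Σw·y/Σw = 191: (3177.5 + 346w) = 191·(22.2 + w).
Solving: w = (191·22.2 − 3177.5) / (346 − 191) = 1062.7 / 155 ≈ 6.86.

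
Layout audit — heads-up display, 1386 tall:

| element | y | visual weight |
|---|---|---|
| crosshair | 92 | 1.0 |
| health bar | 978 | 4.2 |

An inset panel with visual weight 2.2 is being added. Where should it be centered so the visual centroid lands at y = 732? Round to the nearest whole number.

With the inset panel, Σw becomes 1.0 + 4.2 + 2.2 = 7.4.
Along y: (4199.6 + 2.2·y) / 7.4 = 732 (existing moment 1.0·92 + 4.2·978 = 4199.6) ⇒ y = (5416.8 − 4199.6) / 2.2 ≈ 553.27.

y ≈ 553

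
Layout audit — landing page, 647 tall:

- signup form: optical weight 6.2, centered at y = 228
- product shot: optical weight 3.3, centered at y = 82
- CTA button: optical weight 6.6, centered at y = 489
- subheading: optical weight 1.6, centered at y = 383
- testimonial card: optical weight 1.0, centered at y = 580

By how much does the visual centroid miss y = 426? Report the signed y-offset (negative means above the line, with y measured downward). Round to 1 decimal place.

Weights sum to 6.2 + 3.3 + 6.6 + 1.6 + 1.0 = 18.7.
y: (6.2·228 + 3.3·82 + 6.6·489 + 1.6·383 + 1.0·580) / 18.7 = 6104.4 / 18.7 ≈ 326.44
Difference: 326.44 − 426 ≈ -99.56.

≈ -99.6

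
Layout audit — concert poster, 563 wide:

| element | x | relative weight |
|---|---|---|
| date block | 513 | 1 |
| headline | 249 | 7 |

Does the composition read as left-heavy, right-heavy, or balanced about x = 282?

balanced

Total weight = 1 + 7 = 8.
Σw·x = 1·513 + 7·249 = 2256, so x̄ = 2256/8 ≈ 282.00.
That equals the midline 282 — balanced.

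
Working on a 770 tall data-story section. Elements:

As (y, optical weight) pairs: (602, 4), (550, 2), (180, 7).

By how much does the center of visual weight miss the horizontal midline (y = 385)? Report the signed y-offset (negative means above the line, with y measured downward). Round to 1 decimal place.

≈ -18.2

Σw = 4 + 2 + 7 = 13.
y-moment: 4·602 + 2·550 + 7·180 = 4768; centroid 4768/13 ≈ 366.77.
Difference: 366.77 − 385 ≈ -18.23.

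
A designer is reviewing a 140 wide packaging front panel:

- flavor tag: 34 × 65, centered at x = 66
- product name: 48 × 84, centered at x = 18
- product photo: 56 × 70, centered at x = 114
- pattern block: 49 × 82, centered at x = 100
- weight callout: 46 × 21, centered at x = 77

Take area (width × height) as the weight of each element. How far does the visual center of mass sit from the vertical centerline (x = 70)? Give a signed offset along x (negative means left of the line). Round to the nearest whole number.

Taking area as weight: flavor tag 34·65 = 2210, product name 48·84 = 4032, product photo 56·70 = 3920, pattern block 49·82 = 4018, weight callout 46·21 = 966. Sum 15146.
Σw·x = 2210·66 + 4032·18 + 3920·114 + 4018·100 + 966·77 = 1141498, so x̄ = 1141498/15146 ≈ 75.37.
Difference: 75.37 − 70 ≈ 5.37.

≈ 5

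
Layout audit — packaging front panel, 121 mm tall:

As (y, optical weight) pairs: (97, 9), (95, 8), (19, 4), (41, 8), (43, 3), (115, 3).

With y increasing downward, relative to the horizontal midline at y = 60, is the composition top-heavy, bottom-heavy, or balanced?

bottom-heavy

Weights sum to 9 + 8 + 4 + 8 + 3 + 3 = 35.
y: moment 2511 / weight 35 ≈ 71.74
71.7 lies below (larger y than) the midline 60, so the layout is bottom-heavy.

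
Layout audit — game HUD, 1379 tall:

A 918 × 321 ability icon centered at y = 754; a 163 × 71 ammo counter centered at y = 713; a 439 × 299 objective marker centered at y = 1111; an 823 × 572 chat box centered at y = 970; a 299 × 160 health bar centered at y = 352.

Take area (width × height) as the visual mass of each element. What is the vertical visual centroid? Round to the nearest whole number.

y ≈ 889

Taking area as weight: ability icon 918·321 = 294678, ammo counter 163·71 = 11573, objective marker 439·299 = 131261, chat box 823·572 = 470756, health bar 299·160 = 47840. Sum 956108.
y-moment: 294678·754 + 11573·713 + 131261·1111 + 470756·970 + 47840·352 = 849742732; centroid 849742732/956108 ≈ 888.75.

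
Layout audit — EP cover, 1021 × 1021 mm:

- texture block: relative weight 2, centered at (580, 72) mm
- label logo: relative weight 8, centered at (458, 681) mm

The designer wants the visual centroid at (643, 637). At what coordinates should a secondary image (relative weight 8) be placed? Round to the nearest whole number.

With the secondary image, Σw becomes 2 + 8 + 8 = 18.
x: need Σw·x = 18·643 = 11574. Existing = 2·580 + 8·458 = 4824. Remainder 6750 / 8 ≈ 843.75.
y: need Σw·y = 18·637 = 11466. Existing = 2·72 + 8·681 = 5592. Remainder 5874 / 8 ≈ 734.25.

(844, 734)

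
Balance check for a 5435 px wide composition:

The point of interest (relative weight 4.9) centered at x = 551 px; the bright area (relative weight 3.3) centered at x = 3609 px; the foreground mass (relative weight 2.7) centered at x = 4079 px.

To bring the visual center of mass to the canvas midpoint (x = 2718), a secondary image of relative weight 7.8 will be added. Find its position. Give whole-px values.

x ≈ 3231

New total weight: (4.9 + 3.3 + 2.7) + 7.8 = 18.7.
Along x: (25622.9 + 7.8·x) / 18.7 = 2718 (existing moment 4.9·551 + 3.3·3609 + 2.7·4079 = 25622.9) ⇒ x = (50826.6 − 25622.9) / 7.8 ≈ 3231.24.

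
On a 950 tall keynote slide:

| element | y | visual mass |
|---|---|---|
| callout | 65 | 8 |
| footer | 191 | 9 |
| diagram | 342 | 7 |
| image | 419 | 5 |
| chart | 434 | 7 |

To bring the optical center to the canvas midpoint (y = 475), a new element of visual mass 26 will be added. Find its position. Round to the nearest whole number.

y ≈ 757

After adding the new element, total weight = 8 + 9 + 7 + 5 + 7 + 26 = 62.
Along y: (9766 + 26·y) / 62 = 475 (existing moment 8·65 + 9·191 + 7·342 + 5·419 + 7·434 = 9766) ⇒ y = (29450 − 9766) / 26 ≈ 757.08.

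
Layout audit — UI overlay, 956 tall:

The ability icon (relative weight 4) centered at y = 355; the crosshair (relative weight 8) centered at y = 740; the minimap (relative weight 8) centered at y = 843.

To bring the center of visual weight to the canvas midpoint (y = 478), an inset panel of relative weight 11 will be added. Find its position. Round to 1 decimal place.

New total weight: (4 + 8 + 8) + 11 = 31.
Along y: (14084 + 11·y) / 31 = 478 (existing moment 4·355 + 8·740 + 8·843 = 14084) ⇒ y = (14818 − 14084) / 11 ≈ 66.73.

y ≈ 66.7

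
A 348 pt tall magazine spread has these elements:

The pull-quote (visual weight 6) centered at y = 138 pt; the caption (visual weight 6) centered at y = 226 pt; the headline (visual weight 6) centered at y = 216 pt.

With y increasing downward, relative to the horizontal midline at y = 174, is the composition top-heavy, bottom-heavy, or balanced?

Total weight = 6 + 6 + 6 = 18.
Σw·y = 6·138 + 6·226 + 6·216 = 3480, so ȳ = 3480/18 ≈ 193.33.
Since 193.3 is below (larger y than) 174, the composition reads bottom-heavy.

bottom-heavy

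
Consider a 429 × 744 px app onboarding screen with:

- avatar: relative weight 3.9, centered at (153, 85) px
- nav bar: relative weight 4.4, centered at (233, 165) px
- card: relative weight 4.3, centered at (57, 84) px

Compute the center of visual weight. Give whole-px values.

Weights sum to 3.9 + 4.4 + 4.3 = 12.6.
Σw·x = 3.9·153 + 4.4·233 + 4.3·57 = 1867.0, so x̄ = 1867.0/12.6 ≈ 148.17.
Σw·y = 3.9·85 + 4.4·165 + 4.3·84 = 1418.7, so ȳ = 1418.7/12.6 ≈ 112.60.

(148, 113)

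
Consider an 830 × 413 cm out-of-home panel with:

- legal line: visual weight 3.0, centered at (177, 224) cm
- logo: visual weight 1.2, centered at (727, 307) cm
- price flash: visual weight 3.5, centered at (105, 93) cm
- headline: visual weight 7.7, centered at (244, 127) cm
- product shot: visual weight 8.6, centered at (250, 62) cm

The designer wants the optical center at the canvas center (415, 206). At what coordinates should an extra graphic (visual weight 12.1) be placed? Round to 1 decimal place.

With the extra graphic, Σw becomes 3.0 + 1.2 + 3.5 + 7.7 + 8.6 + 12.1 = 36.1.
x: target moment 36.1×415 = 14981.5; current 3.0·177 + 1.2·727 + 3.5·105 + 7.7·244 + 8.6·250 = 5799.7; the extra graphic supplies 9181.8, so x = 9181.8/12.1 ≈ 758.83.
y: target moment 36.1×206 = 7436.6; current 3.0·224 + 1.2·307 + 3.5·93 + 7.7·127 + 8.6·62 = 2877.0; the extra graphic supplies 4559.6, so y = 4559.6/12.1 ≈ 376.83.

(758.8, 376.8)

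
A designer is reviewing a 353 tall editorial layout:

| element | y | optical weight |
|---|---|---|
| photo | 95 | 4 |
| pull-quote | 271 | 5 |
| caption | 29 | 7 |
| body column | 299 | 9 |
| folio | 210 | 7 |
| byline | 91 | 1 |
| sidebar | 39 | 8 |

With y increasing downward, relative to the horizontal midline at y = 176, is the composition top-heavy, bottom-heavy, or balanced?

Total weight = 4 + 5 + 7 + 9 + 7 + 1 + 8 = 41.
y: (4·95 + 5·271 + 7·29 + 9·299 + 7·210 + 1·91 + 8·39) / 41 = 6502 / 41 ≈ 158.59
Since 158.6 is above (smaller y than) 176, the composition reads top-heavy.

top-heavy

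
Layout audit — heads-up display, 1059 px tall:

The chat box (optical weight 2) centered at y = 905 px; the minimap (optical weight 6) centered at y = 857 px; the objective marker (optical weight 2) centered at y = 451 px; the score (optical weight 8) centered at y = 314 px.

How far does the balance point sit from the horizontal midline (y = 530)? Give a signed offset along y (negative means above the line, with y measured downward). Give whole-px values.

Total weight = 2 + 6 + 2 + 8 = 18.
Σw·y = 2·905 + 6·857 + 2·451 + 8·314 = 10366, so ȳ = 10366/18 ≈ 575.89.
Offset from y = 530: 575.89 − 530 ≈ 45.89.

≈ 46 px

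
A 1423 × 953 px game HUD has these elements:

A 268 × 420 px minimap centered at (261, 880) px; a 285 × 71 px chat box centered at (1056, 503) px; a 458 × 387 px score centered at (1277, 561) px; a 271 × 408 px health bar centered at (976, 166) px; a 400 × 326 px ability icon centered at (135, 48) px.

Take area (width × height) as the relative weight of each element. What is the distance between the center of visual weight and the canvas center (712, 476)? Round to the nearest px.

Areas → weights: minimap 268·420 = 112560, chat box 285·71 = 20235, score 458·387 = 177246, health bar 271·408 = 110568, ability icon 400·326 = 130400; Σw = 551009.
Σw·x = 112560·261 + 20235·1056 + 177246·1277 + 110568·976 + 130400·135 = 402607830, so x̄ = 402607830/551009 ≈ 730.67.
Σw·y = 112560·880 + 20235·503 + 177246·561 + 110568·166 + 130400·48 = 233279499, so ȳ = 233279499/551009 ≈ 423.37.
Offset from (712, 476): Δx ≈ 18.67, Δy ≈ -52.63; distance = √(Δx² + Δy²) ≈ 55.85.

≈ 56 px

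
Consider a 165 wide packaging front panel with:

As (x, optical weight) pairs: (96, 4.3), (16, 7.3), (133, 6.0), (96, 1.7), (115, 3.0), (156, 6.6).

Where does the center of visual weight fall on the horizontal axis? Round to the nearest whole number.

Total weight = 4.3 + 7.3 + 6.0 + 1.7 + 3.0 + 6.6 = 28.9.
Σw·x = 4.3·96 + 7.3·16 + 6.0·133 + 1.7·96 + 3.0·115 + 6.6·156 = 2865.4, so x̄ = 2865.4/28.9 ≈ 99.15.

x ≈ 99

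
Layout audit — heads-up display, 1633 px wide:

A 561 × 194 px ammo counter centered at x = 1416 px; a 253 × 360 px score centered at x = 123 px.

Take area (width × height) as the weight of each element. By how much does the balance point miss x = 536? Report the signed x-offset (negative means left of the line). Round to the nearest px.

≈ 291 px

Areas → weights: ammo counter 561·194 = 108834, score 253·360 = 91080; Σw = 199914.
x: (108834·1416 + 91080·123) / 199914 = 165311784 / 199914 ≈ 826.91
Difference: 826.91 − 536 ≈ 290.91.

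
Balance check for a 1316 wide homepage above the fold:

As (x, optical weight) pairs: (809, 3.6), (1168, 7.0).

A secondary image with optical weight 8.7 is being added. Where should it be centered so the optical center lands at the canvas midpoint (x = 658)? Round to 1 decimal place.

x ≈ 185.2

After adding the secondary image, total weight = 3.6 + 7.0 + 8.7 = 19.3.
x: target moment 19.3×658 = 12699.4; current 3.6·809 + 7.0·1168 = 11088.4; the secondary image supplies 1611.0, so x = 1611.0/8.7 ≈ 185.17.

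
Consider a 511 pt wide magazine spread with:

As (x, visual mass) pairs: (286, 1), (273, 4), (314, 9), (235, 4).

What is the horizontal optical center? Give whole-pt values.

Weights sum to 1 + 4 + 9 + 4 = 18.
x: (1·286 + 4·273 + 9·314 + 4·235) / 18 = 5144 / 18 ≈ 285.78

x ≈ 286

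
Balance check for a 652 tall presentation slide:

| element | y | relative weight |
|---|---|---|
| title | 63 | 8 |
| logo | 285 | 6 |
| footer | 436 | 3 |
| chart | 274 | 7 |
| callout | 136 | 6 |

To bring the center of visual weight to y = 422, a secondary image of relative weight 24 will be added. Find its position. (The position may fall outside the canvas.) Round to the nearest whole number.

y ≈ 689

After adding the secondary image, total weight = 8 + 6 + 3 + 7 + 6 + 24 = 54.
Along y: (6256 + 24·y) / 54 = 422 (existing moment 8·63 + 6·285 + 3·436 + 7·274 + 6·136 = 6256) ⇒ y = (22788 − 6256) / 24 ≈ 688.83.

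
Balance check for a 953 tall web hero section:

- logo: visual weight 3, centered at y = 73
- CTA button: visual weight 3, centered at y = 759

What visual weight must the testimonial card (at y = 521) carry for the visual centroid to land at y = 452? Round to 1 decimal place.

w ≈ 3.1

Known weights sum to 3 + 3 = 6; their moment is 3·73 + 3·759 = 2496.
For the centroid to hit 452: (2496 + w·521) / (6 + w) = 452.
So w = (452·6 − 2496)/(521 − 452) = 216/69 ≈ 3.13.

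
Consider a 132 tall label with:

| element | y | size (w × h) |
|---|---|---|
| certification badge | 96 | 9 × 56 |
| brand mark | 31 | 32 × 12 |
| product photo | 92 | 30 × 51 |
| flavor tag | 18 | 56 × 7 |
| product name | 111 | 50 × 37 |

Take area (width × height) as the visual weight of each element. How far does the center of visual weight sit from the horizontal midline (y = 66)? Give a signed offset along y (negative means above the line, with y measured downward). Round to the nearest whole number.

≈ 23

Areas: certification badge 9·56 = 504, brand mark 32·12 = 384, product photo 30·51 = 1530, flavor tag 56·7 = 392, product name 50·37 = 1850. Total weight = 4660.
y: (504·96 + 384·31 + 1530·92 + 392·18 + 1850·111) / 4660 = 413454 / 4660 ≈ 88.72
Offset from y = 66: 88.72 − 66 ≈ 22.72.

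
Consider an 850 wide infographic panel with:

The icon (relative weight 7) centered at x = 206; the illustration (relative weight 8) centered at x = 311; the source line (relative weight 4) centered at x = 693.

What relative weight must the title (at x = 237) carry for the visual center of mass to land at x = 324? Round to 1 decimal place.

w ≈ 6.3

Fixed elements: Σw = 7 + 8 + 4 = 19, Σw·x = 7·206 + 8·311 + 4·693 = 6702.
Balance at x = 324 requires (6702 + w·237) / (19 + w) = 324.
Rearranging, w·(237 − 324) = 324·19 − 6702 = -546, so w ≈ -546/-87 = 6.28.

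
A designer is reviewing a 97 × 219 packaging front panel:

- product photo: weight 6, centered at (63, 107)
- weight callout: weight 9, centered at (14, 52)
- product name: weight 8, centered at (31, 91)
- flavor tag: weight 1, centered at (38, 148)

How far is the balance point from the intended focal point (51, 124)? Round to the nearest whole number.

≈ 45

Total weight = 6 + 9 + 8 + 1 = 24.
x: (6·63 + 9·14 + 8·31 + 1·38) / 24 = 790 / 24 ≈ 32.92
y: (6·107 + 9·52 + 8·91 + 1·148) / 24 = 1986 / 24 ≈ 82.75
From (51, 124): dx = -18.08, dy = -41.25, so the distance is √(dx²+dy²) ≈ 45.04.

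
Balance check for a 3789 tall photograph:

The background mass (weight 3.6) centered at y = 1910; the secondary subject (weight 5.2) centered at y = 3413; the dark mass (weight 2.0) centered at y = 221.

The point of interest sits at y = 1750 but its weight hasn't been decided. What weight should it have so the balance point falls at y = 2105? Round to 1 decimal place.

Known weights sum to 3.6 + 5.2 + 2.0 = 10.8; their moment is 3.6·1910 + 5.2·3413 + 2.0·221 = 25065.6.
Balance at y = 2105 requires (25065.6 + w·1750) / (10.8 + w) = 2105.
So w = (2105·10.8 − 25065.6)/(1750 − 2105) = -2331.6/-355 ≈ 6.57.

w ≈ 6.6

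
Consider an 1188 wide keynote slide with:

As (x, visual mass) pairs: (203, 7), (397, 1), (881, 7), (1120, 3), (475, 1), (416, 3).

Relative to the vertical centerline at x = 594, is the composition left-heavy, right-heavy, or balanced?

balanced

Weights sum to 7 + 1 + 7 + 3 + 1 + 3 = 22.
x: (7·203 + 1·397 + 7·881 + 3·1120 + 1·475 + 3·416) / 22 = 13068 / 22 ≈ 594.00
The centroid 594.00 matches the midline at 594, so the layout is balanced.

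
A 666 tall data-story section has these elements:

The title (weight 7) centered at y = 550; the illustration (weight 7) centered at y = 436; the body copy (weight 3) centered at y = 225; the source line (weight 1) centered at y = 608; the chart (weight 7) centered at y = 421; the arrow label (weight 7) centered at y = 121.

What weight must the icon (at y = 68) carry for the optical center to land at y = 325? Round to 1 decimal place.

Existing Σw = 32 (7 + 7 + 3 + 1 + 7 + 7); existing moment 7·550 + 7·436 + 3·225 + 1·608 + 7·421 + 7·121 = 11979.
Balance at y = 325 requires (11979 + w·68) / (32 + w) = 325.
So w = (325·32 − 11979)/(68 − 325) = -1579/-257 ≈ 6.14.

w ≈ 6.1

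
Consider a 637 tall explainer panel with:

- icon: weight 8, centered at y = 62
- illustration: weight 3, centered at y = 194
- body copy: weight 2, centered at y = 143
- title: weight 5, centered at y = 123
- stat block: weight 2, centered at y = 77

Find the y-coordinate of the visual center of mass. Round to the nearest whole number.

y ≈ 107

Total weight = 8 + 3 + 2 + 5 + 2 = 20.
y-moment: 8·62 + 3·194 + 2·143 + 5·123 + 2·77 = 2133; centroid 2133/20 ≈ 106.65.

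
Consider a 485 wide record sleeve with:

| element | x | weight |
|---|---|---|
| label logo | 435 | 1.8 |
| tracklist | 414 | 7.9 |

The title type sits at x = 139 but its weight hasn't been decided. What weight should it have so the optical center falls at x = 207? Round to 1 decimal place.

Known weights sum to 1.8 + 7.9 = 9.7; their moment is 1.8·435 + 7.9·414 = 4053.6.
For the centroid to hit 207: (4053.6 + w·139) / (9.7 + w) = 207.
Solving: w = (207·9.7 − 4053.6) / (139 − 207) = -2045.7 / -68 ≈ 30.08.

w ≈ 30.1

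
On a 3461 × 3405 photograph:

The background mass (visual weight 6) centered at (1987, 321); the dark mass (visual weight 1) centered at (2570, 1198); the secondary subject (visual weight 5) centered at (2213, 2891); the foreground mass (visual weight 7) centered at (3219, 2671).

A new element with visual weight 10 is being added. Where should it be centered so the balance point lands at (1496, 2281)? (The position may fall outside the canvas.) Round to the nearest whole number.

(-471, 2987)

After adding the new element, total weight = 6 + 1 + 5 + 7 + 10 = 29.
x: need Σw·x = 29·1496 = 43384. Existing = 6·1987 + 1·2570 + 5·2213 + 7·3219 = 48090. Remainder -4706 / 10 ≈ -470.60.
y: need Σw·y = 29·2281 = 66149. Existing = 6·321 + 1·1198 + 5·2891 + 7·2671 = 36276. Remainder 29873 / 10 ≈ 2987.30.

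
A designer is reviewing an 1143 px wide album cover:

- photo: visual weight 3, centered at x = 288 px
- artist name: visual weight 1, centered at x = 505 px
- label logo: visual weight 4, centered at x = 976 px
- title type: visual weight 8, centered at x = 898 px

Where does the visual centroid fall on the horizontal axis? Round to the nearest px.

Σw = 3 + 1 + 4 + 8 = 16.
x: (3·288 + 1·505 + 4·976 + 8·898) / 16 = 12457 / 16 ≈ 778.56

x ≈ 779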